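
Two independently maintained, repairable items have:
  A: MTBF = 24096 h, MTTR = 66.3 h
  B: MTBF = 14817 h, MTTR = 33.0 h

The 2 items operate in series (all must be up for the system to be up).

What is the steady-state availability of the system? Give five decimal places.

A(A) = MTBF/(MTBF+MTTR) = 24096/(24096+66.3) = 0.997256
A(B) = MTBF/(MTBF+MTTR) = 14817/(14817+33.0) = 0.997778
Series availability: 0.997256 × 0.997778 = 0.99504

0.99504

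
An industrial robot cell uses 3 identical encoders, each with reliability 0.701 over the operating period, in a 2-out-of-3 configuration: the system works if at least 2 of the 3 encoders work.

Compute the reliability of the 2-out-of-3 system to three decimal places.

0.785

R = Σ_{i=2}^{3} C(3,i) p^i (1−p)^{3−i} with p = 0.701
C(3,2)·0.701^2·0.299^1 = 0.44079
C(3,3)·0.701^3·0.299^0 = 0.34447
Sum = 0.785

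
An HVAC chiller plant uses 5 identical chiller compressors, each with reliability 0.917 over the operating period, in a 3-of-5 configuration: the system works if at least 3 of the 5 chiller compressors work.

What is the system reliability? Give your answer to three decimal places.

R = Σ_{i=3}^{5} C(5,i) p^i (1−p)^{5−i} with p = 0.917
C(5,3)·0.917^3·0.083^2 = 0.05312
C(5,4)·0.917^4·0.083^1 = 0.29344
C(5,5)·0.917^5·0.083^0 = 0.64841
Sum = 0.995

0.995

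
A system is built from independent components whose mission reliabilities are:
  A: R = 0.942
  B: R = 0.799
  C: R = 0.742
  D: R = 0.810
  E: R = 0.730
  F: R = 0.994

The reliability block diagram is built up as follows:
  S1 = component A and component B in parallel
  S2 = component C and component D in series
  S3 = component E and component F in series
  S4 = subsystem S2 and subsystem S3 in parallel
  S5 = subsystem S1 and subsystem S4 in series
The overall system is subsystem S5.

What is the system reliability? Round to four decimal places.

Parallel (A and B): 1 − (1 − 0.942000)(1 − 0.799000) = 0.988342
Series (C and D): 0.742000 × 0.810000 = 0.601020
Series (E and F): 0.730000 × 0.994000 = 0.725620
Parallel ([0.601020] and [0.725620]): 1 − (1 − 0.601020)(1 − 0.725620) = 0.890528
Series ([0.988342] and [0.890528]): 0.988342 × 0.890528 = 0.8801

0.8801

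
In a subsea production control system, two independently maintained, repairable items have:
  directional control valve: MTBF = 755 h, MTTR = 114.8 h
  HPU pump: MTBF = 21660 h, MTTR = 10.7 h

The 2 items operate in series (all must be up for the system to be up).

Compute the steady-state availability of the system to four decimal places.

0.8676

A(directional control valve) = MTBF/(MTBF+MTTR) = 755/(755+114.8) = 0.868016
A(HPU pump) = MTBF/(MTBF+MTTR) = 21660/(21660+10.7) = 0.999506
Series availability: 0.868016 × 0.999506 = 0.8676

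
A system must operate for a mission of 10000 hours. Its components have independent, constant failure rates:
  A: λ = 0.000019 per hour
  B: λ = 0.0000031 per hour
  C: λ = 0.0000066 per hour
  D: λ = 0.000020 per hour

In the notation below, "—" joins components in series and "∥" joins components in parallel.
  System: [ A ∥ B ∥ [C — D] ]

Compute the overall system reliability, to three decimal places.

R(A) = exp(−0.000019 × 10000) = 0.82696
R(B) = exp(−0.0000031 × 10000) = 0.96948
R(C) = exp(−0.0000066 × 10000) = 0.93613
R(D) = exp(−0.000020 × 10000) = 0.81873
Series (C and D): 0.93613 × 0.81873 = 0.76644
Parallel (A, B, and [0.76644]): 1 − (1 − 0.82696)(1 − 0.96948)(1 − 0.76644) = 0.999

0.999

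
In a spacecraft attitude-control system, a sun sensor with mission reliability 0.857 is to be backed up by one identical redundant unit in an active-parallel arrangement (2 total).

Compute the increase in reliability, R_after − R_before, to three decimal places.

R_before = 0.857
R_after = 1 − (1 − 0.857)^2 = 0.980
ΔR = 0.980 − 0.857 = 0.123

0.123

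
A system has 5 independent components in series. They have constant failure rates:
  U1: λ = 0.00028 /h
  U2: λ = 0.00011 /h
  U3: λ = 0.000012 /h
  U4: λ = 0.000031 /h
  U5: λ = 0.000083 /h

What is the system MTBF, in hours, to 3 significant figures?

Series of exponential components: λ_sys = Σ λ_i
λ_sys = 0.00028 + 0.00011 + 0.000012 + 0.000031 + 0.000083 = 5.1600e-04 /h
MTBF = 1 / λ_sys = 1940 h

1940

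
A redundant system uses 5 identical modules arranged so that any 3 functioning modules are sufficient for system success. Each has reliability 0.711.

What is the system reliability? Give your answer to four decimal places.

0.8512

R = Σ_{i=3}^{5} C(5,i) p^i (1−p)^{5−i} with p = 0.711
C(5,3)·0.711^3·0.289^2 = 0.300196
C(5,4)·0.711^4·0.289^1 = 0.369272
C(5,5)·0.711^5·0.289^0 = 0.181697
Sum = 0.8512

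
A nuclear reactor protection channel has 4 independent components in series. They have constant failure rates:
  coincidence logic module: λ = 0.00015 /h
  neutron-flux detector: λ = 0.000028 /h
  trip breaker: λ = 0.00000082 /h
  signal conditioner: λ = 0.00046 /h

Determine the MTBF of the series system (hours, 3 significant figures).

1570

Series of exponential components: λ_sys = Σ λ_i
λ_sys = 0.00015 + 0.000028 + 0.00000082 + 0.00046 = 6.3882e-04 /h
MTBF = 1 / λ_sys = 1570 h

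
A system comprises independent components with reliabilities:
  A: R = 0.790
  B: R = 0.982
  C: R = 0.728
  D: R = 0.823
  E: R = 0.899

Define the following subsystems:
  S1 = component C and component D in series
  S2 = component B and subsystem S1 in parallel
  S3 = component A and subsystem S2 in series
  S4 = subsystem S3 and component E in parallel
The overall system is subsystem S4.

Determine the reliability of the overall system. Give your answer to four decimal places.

0.9782

Series (C and D): 0.728000 × 0.823000 = 0.599144
Parallel (B and [0.599144]): 1 − (1 − 0.982000)(1 − 0.599144) = 0.992785
Series (A and [0.992785]): 0.790000 × 0.992785 = 0.784300
Parallel ([0.784300] and E): 1 − (1 − 0.784300)(1 − 0.899000) = 0.9782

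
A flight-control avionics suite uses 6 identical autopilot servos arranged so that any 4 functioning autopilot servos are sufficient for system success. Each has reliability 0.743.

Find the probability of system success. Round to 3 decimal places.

R = Σ_{i=4}^{6} C(6,i) p^i (1−p)^{6−i} with p = 0.743
C(6,4)·0.743^4·0.257^2 = 0.30193
C(6,5)·0.743^5·0.257^1 = 0.34916
C(6,6)·0.743^6·0.257^0 = 0.16824
Sum = 0.819

0.819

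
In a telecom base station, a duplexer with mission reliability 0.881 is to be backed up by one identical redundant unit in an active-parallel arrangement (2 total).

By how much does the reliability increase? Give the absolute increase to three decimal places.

0.105

R_before = 0.881
R_after = 1 − (1 − 0.881)^2 = 0.986
ΔR = 0.986 − 0.881 = 0.105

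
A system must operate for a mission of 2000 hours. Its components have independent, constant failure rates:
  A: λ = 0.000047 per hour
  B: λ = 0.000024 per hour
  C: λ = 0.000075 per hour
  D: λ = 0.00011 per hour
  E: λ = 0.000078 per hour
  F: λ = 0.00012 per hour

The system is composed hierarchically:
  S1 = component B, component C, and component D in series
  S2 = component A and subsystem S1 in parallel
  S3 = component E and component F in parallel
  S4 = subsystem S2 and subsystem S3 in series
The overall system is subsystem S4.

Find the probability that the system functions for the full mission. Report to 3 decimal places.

R(A) = exp(−0.000047 × 2000) = 0.91028
R(B) = exp(−0.000024 × 2000) = 0.95313
R(C) = exp(−0.000075 × 2000) = 0.86071
R(D) = exp(−0.00011 × 2000) = 0.80252
R(E) = exp(−0.000078 × 2000) = 0.85556
R(F) = exp(−0.00012 × 2000) = 0.78663
Series (B, C, and D): 0.95313 × 0.86071 × 0.80252 = 0.65836
Parallel (A and [0.65836]): 1 − (1 − 0.91028)(1 − 0.65836) = 0.96935
Parallel (E and F): 1 − (1 − 0.85556)(1 − 0.78663) = 0.96918
Series ([0.96935] and [0.96918]): 0.96935 × 0.96918 = 0.939

0.939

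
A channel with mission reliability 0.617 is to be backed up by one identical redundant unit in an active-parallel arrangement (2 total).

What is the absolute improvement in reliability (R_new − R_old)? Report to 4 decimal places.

R_before = 0.617
R_after = 1 − (1 − 0.617)^2 = 0.8533
ΔR = 0.8533 − 0.617 = 0.2363

0.2363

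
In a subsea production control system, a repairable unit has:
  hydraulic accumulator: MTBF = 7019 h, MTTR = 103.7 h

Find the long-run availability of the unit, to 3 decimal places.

0.985

A(hydraulic accumulator) = MTBF/(MTBF+MTTR) = 7019/(7019+103.7) = 0.985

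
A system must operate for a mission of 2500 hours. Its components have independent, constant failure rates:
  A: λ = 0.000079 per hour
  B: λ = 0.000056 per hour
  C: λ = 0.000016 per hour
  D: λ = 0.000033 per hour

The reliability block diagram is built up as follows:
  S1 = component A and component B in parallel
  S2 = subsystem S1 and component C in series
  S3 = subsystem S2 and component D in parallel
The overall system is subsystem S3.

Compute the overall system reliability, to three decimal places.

0.995

R(A) = exp(−0.000079 × 2500) = 0.82078
R(B) = exp(−0.000056 × 2500) = 0.86936
R(C) = exp(−0.000016 × 2500) = 0.96079
R(D) = exp(−0.000033 × 2500) = 0.92081
Parallel (A and B): 1 − (1 − 0.82078)(1 − 0.86936) = 0.97659
Series ([0.97659] and C): 0.97659 × 0.96079 = 0.93830
Parallel ([0.93830] and D): 1 − (1 − 0.93830)(1 − 0.92081) = 0.995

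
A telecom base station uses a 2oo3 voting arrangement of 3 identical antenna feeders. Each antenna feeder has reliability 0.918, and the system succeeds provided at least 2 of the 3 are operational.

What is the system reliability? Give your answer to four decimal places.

0.9809

R = Σ_{i=2}^{3} C(3,i) p^i (1−p)^{3−i} with p = 0.918
C(3,2)·0.918^2·0.082^1 = 0.207310
C(3,3)·0.918^3·0.082^0 = 0.773621
Sum = 0.9809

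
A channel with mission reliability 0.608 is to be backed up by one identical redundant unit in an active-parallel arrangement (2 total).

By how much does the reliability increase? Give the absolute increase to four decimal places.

0.2383

R_before = 0.608
R_after = 1 − (1 − 0.608)^2 = 0.8463
ΔR = 0.8463 − 0.608 = 0.2383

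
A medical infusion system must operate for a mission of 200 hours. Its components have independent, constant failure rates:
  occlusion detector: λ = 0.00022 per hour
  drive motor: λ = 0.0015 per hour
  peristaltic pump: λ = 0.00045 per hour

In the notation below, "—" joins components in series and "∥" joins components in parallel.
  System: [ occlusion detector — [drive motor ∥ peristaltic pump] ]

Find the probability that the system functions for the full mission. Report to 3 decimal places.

R(occlusion detector) = exp(−0.00022 × 200) = 0.95695
R(drive motor) = exp(−0.0015 × 200) = 0.74082
R(peristaltic pump) = exp(−0.00045 × 200) = 0.91393
Parallel (drive motor and peristaltic pump): 1 − (1 − 0.74082)(1 − 0.91393) = 0.97769
Series (occlusion detector and [0.97769]): 0.95695 × 0.97769 = 0.936

0.936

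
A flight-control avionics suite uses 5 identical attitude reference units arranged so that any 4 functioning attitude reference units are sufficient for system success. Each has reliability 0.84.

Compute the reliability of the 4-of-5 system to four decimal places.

0.8165

R = Σ_{i=4}^{5} C(5,i) p^i (1−p)^{5−i} with p = 0.84
C(5,4)·0.84^4·0.16^1 = 0.398297
C(5,5)·0.84^5·0.16^0 = 0.418212
Sum = 0.8165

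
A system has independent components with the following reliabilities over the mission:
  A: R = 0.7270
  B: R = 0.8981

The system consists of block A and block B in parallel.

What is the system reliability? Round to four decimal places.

Parallel (A and B): 1 − (1 − 0.727000)(1 − 0.898100) = 0.9722

0.9722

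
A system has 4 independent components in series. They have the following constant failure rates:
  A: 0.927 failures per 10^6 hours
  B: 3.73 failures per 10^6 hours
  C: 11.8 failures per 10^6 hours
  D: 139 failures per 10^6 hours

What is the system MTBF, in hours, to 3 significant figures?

6430

Series of exponential components: λ_sys = Σ λ_i
λ_sys = 0.000000927 + 0.00000373 + 0.0000118 + 0.000139 = 1.5546e-04 /h
MTBF = 1 / λ_sys = 6430 h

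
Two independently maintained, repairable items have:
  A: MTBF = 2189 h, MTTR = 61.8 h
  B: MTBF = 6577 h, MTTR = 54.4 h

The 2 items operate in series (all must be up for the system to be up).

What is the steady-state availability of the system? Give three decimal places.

0.965

A(A) = MTBF/(MTBF+MTTR) = 2189/(2189+61.8) = 0.972543
A(B) = MTBF/(MTBF+MTTR) = 6577/(6577+54.4) = 0.991797
Series availability: 0.972543 × 0.991797 = 0.965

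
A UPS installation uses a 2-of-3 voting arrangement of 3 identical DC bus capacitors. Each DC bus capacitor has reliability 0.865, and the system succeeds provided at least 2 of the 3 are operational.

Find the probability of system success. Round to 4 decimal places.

0.9502

R = Σ_{i=2}^{3} C(3,i) p^i (1−p)^{3−i} with p = 0.865
C(3,2)·0.865^2·0.135^1 = 0.303031
C(3,3)·0.865^3·0.135^0 = 0.647215
Sum = 0.9502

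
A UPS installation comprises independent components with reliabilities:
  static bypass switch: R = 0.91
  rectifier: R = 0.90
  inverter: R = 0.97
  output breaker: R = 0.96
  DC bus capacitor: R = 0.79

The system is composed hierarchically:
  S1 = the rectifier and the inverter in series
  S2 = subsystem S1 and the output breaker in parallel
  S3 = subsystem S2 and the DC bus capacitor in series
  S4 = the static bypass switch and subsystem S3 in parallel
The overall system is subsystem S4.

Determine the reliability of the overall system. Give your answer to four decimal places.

0.9807

Series (rectifier and inverter): 0.900000 × 0.970000 = 0.873000
Parallel ([0.873000] and output breaker): 1 − (1 − 0.873000)(1 − 0.960000) = 0.994920
Series ([0.994920] and DC bus capacitor): 0.994920 × 0.790000 = 0.785987
Parallel (static bypass switch and [0.785987]): 1 − (1 − 0.910000)(1 − 0.785987) = 0.9807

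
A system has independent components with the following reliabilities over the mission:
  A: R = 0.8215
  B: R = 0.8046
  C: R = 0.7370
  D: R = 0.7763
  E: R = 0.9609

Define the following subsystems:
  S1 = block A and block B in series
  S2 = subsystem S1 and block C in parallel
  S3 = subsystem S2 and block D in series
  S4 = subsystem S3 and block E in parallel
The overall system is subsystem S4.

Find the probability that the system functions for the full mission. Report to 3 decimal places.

Series (A and B): 0.82150 × 0.80460 = 0.66098
Parallel ([0.66098] and C): 1 − (1 − 0.66098)(1 − 0.73700) = 0.91084
Series ([0.91084] and D): 0.91084 × 0.77630 = 0.70709
Parallel ([0.70709] and E): 1 − (1 − 0.70709)(1 − 0.96090) = 0.989

0.989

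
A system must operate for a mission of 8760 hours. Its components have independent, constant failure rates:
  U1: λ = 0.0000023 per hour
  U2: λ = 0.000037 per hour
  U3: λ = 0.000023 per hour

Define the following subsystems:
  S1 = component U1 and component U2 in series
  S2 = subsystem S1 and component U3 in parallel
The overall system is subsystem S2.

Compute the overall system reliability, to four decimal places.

0.9469

R(U1) = exp(−0.0000023 × 8760) = 0.980054
R(U2) = exp(−0.000037 × 8760) = 0.723163
R(U3) = exp(−0.000023 × 8760) = 0.817520
Series (U1 and U2): 0.980054 × 0.723163 = 0.708739
Parallel ([0.708739] and U3): 1 − (1 − 0.708739)(1 − 0.817520) = 0.9469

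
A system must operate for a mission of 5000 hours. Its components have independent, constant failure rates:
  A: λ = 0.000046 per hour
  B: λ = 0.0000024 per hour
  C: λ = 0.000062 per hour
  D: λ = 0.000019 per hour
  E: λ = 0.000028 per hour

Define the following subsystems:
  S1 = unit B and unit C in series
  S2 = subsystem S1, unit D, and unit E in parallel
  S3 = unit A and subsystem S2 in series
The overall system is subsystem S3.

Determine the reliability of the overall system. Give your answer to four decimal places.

R(A) = exp(−0.000046 × 5000) = 0.794534
R(B) = exp(−0.0000024 × 5000) = 0.988072
R(C) = exp(−0.000062 × 5000) = 0.733447
R(D) = exp(−0.000019 × 5000) = 0.909373
R(E) = exp(−0.000028 × 5000) = 0.869358
Series (B and C): 0.988072 × 0.733447 = 0.724698
Parallel ([0.724698], D, and E): 1 − (1 − 0.724698)(1 − 0.909373)(1 − 0.869358) = 0.996741
Series (A and [0.996741]): 0.794534 × 0.996741 = 0.7919

0.7919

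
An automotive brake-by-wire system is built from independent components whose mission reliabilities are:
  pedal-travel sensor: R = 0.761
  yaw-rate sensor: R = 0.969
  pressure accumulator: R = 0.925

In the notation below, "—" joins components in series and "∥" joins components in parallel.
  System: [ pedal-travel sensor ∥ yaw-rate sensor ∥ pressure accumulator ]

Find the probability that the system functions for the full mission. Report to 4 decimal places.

0.9994

Parallel (pedal-travel sensor, yaw-rate sensor, and pressure accumulator): 1 − (1 − 0.761000)(1 − 0.969000)(1 − 0.925000) = 0.9994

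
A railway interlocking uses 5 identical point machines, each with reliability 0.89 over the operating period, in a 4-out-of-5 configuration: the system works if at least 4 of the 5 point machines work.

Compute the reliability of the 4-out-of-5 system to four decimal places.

0.9035

R = Σ_{i=4}^{5} C(5,i) p^i (1−p)^{5−i} with p = 0.89
C(5,4)·0.89^4·0.11^1 = 0.345082
C(5,5)·0.89^5·0.11^0 = 0.558406
Sum = 0.9035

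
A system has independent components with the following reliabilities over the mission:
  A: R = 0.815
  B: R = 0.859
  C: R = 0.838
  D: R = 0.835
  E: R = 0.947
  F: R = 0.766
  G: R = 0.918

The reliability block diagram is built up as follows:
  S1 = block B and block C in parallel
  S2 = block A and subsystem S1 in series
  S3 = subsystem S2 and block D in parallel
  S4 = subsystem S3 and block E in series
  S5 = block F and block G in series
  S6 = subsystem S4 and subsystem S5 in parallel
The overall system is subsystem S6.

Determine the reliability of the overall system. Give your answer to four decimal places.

0.9748

Parallel (B and C): 1 − (1 − 0.859000)(1 − 0.838000) = 0.977158
Series (A and [0.977158]): 0.815000 × 0.977158 = 0.796384
Parallel ([0.796384] and D): 1 − (1 − 0.796384)(1 − 0.835000) = 0.966403
Series ([0.966403] and E): 0.966403 × 0.947000 = 0.915184
Series (F and G): 0.766000 × 0.918000 = 0.703188
Parallel ([0.915184] and [0.703188]): 1 − (1 − 0.915184)(1 − 0.703188) = 0.9748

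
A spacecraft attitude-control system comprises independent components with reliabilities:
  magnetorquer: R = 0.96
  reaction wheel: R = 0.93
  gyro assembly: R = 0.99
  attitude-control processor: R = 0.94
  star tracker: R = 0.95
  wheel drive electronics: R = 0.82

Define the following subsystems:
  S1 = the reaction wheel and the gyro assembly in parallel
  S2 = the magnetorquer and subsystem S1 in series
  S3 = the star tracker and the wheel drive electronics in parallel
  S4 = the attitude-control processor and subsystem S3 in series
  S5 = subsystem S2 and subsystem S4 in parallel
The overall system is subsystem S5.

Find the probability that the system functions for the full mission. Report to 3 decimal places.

Parallel (reaction wheel and gyro assembly): 1 − (1 − 0.93000)(1 − 0.99000) = 0.99930
Series (magnetorquer and [0.99930]): 0.96000 × 0.99930 = 0.95933
Parallel (star tracker and wheel drive electronics): 1 − (1 − 0.95000)(1 − 0.82000) = 0.99100
Series (attitude-control processor and [0.99100]): 0.94000 × 0.99100 = 0.93154
Parallel ([0.95933] and [0.93154]): 1 − (1 − 0.95933)(1 − 0.93154) = 0.997

0.997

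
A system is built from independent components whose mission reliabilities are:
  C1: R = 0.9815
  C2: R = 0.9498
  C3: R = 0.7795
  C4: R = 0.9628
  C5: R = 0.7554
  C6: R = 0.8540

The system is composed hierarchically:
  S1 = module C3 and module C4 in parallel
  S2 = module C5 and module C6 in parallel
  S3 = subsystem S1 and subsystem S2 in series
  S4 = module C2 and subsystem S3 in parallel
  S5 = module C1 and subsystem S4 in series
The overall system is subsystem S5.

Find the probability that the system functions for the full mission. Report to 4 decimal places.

Parallel (C3 and C4): 1 − (1 − 0.779500)(1 − 0.962800) = 0.991797
Parallel (C5 and C6): 1 − (1 − 0.755400)(1 − 0.854000) = 0.964288
Series ([0.991797] and [0.964288]): 0.991797 × 0.964288 = 0.956378
Parallel (C2 and [0.956378]): 1 − (1 − 0.949800)(1 − 0.956378) = 0.997810
Series (C1 and [0.997810]): 0.981500 × 0.997810 = 0.9794

0.9794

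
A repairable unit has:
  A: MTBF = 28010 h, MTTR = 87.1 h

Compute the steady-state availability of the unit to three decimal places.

0.997

A(A) = MTBF/(MTBF+MTTR) = 28010/(28010+87.1) = 0.997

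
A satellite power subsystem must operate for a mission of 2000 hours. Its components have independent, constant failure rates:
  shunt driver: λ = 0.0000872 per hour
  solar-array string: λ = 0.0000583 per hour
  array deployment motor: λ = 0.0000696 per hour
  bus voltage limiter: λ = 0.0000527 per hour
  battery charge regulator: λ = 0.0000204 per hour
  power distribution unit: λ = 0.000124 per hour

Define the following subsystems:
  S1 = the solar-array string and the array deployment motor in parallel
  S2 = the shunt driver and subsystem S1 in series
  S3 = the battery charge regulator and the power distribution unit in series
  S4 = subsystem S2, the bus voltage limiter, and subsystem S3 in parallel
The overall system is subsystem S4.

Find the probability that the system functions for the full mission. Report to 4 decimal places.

0.9957

R(shunt driver) = exp(−0.0000872 × 2000) = 0.839961
R(solar-array string) = exp(−0.0000583 × 2000) = 0.889941
R(array deployment motor) = exp(−0.0000696 × 2000) = 0.870054
R(bus voltage limiter) = exp(−0.0000527 × 2000) = 0.899964
R(battery charge regulator) = exp(−0.0000204 × 2000) = 0.960021
R(power distribution unit) = exp(−0.000124 × 2000) = 0.780360
Parallel (solar-array string and array deployment motor): 1 − (1 − 0.889941)(1 − 0.870054) = 0.985698
Series (shunt driver and [0.985698]): 0.839961 × 0.985698 = 0.827948
Series (battery charge regulator and power distribution unit): 0.960021 × 0.780360 = 0.749162
Parallel ([0.827948], bus voltage limiter, and [0.749162]): 1 − (1 − 0.827948)(1 − 0.899964)(1 − 0.749162) = 0.9957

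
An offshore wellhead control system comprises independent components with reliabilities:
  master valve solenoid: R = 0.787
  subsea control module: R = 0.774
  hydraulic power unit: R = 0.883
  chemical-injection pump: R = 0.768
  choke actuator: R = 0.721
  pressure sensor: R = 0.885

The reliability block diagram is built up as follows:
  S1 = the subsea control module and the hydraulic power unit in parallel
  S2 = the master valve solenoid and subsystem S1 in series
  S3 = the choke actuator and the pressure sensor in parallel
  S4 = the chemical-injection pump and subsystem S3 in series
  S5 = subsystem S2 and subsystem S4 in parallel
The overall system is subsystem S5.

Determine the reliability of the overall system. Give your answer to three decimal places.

0.940

Parallel (subsea control module and hydraulic power unit): 1 − (1 − 0.77400)(1 − 0.88300) = 0.97356
Series (master valve solenoid and [0.97356]): 0.78700 × 0.97356 = 0.76619
Parallel (choke actuator and pressure sensor): 1 − (1 − 0.72100)(1 − 0.88500) = 0.96792
Series (chemical-injection pump and [0.96792]): 0.76800 × 0.96792 = 0.74336
Parallel ([0.76619] and [0.74336]): 1 − (1 − 0.76619)(1 − 0.74336) = 0.940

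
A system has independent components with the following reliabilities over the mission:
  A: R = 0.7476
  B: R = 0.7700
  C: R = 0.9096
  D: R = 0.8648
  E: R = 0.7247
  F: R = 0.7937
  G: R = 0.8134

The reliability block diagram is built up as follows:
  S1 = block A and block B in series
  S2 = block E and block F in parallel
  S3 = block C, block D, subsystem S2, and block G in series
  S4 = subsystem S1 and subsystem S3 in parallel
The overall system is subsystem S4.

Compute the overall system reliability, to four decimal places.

0.8317

Series (A and B): 0.747600 × 0.770000 = 0.575652
Parallel (E and F): 1 − (1 − 0.724700)(1 − 0.793700) = 0.943206
Series (C, D, [0.943206], and G): 0.909600 × 0.864800 × 0.943206 × 0.813400 = 0.603499
Parallel ([0.575652] and [0.603499]): 1 − (1 − 0.575652)(1 − 0.603499) = 0.8317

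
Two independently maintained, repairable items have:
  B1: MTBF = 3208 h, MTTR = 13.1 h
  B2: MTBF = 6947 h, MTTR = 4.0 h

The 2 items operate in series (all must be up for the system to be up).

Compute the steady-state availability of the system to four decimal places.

0.9954

A(B1) = MTBF/(MTBF+MTTR) = 3208/(3208+13.1) = 0.995933
A(B2) = MTBF/(MTBF+MTTR) = 6947/(6947+4.0) = 0.999425
Series availability: 0.995933 × 0.999425 = 0.9954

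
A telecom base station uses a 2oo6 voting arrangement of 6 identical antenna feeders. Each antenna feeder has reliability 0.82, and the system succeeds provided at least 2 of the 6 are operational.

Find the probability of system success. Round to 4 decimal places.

R = Σ_{i=2}^{6} C(6,i) p^i (1−p)^{6−i} with p = 0.82
C(6,2)·0.82^2·0.18^4 = 0.010588
C(6,3)·0.82^3·0.18^3 = 0.064312
C(6,4)·0.82^4·0.18^2 = 0.219731
C(6,5)·0.82^5·0.18^1 = 0.400399
C(6,6)·0.82^6·0.18^0 = 0.304007
Sum = 0.9990

0.9990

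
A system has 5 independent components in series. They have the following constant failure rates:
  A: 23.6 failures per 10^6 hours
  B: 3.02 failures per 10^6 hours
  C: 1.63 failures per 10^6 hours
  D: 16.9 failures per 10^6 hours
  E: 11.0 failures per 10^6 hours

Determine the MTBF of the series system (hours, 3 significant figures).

17800

Series of exponential components: λ_sys = Σ λ_i
λ_sys = 0.0000236 + 0.00000302 + 0.00000163 + 0.0000169 + 0.0000110 = 5.6150e-05 /h
MTBF = 1 / λ_sys = 17800 h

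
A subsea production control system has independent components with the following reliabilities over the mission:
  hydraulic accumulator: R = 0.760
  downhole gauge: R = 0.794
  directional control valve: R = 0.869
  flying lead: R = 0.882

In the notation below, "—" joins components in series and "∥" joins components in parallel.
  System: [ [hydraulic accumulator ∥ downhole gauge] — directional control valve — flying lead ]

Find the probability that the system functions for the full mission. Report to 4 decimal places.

Parallel (hydraulic accumulator and downhole gauge): 1 − (1 − 0.760000)(1 − 0.794000) = 0.950560
Series ([0.950560], directional control valve, and flying lead): 0.950560 × 0.869000 × 0.882000 = 0.7286

0.7286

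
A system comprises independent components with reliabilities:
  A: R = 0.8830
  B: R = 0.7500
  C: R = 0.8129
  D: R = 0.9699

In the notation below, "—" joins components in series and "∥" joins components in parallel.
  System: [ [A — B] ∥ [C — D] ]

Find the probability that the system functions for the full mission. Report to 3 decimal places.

0.929

Series (A and B): 0.88300 × 0.75000 = 0.66225
Series (C and D): 0.81290 × 0.96990 = 0.78843
Parallel ([0.66225] and [0.78843]): 1 − (1 − 0.66225)(1 − 0.78843) = 0.929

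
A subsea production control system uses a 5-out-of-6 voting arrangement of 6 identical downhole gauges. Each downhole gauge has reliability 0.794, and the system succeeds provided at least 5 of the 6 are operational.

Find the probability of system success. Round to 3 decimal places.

R = Σ_{i=5}^{6} C(6,i) p^i (1−p)^{6−i} with p = 0.794
C(6,5)·0.794^5·0.206^1 = 0.39005
C(6,6)·0.794^6·0.206^0 = 0.25057
Sum = 0.641

0.641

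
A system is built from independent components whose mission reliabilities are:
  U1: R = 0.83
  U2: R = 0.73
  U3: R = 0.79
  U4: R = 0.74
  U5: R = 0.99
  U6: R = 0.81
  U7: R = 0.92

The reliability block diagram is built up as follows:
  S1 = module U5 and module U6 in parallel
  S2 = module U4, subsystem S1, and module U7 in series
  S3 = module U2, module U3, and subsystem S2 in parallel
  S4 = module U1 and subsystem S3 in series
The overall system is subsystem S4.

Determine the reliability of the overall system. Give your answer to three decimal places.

Parallel (U5 and U6): 1 − (1 − 0.99000)(1 − 0.81000) = 0.99810
Series (U4, [0.99810], and U7): 0.74000 × 0.99810 × 0.92000 = 0.67951
Parallel (U2, U3, and [0.67951]): 1 − (1 − 0.73000)(1 − 0.79000)(1 − 0.67951) = 0.98183
Series (U1 and [0.98183]): 0.83000 × 0.98183 = 0.815

0.815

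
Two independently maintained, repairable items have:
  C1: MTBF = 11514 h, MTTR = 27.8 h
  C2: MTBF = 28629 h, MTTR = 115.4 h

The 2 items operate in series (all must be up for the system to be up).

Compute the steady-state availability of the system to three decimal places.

A(C1) = MTBF/(MTBF+MTTR) = 11514/(11514+27.8) = 0.997591
A(C2) = MTBF/(MTBF+MTTR) = 28629/(28629+115.4) = 0.995985
Series availability: 0.997591 × 0.995985 = 0.994

0.994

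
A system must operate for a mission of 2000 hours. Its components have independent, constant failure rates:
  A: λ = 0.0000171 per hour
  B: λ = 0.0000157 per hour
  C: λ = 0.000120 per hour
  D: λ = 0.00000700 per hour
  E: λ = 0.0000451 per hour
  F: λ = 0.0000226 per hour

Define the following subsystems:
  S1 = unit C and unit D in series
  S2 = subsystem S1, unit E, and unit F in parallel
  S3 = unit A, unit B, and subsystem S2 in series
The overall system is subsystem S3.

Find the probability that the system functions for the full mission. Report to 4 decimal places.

R(A) = exp(−0.0000171 × 2000) = 0.966378
R(B) = exp(−0.0000157 × 2000) = 0.969088
R(C) = exp(−0.000120 × 2000) = 0.786628
R(D) = exp(−0.00000700 × 2000) = 0.986098
R(E) = exp(−0.0000451 × 2000) = 0.913748
R(F) = exp(−0.0000226 × 2000) = 0.955806
Series (C and D): 0.786628 × 0.986098 = 0.775692
Parallel ([0.775692], E, and F): 1 − (1 − 0.775692)(1 − 0.913748)(1 − 0.955806) = 0.999145
Series (A, B, and [0.999145]): 0.966378 × 0.969088 × 0.999145 = 0.9357

0.9357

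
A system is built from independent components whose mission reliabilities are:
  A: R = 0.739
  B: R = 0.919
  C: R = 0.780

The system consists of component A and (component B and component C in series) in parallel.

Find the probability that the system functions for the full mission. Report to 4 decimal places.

0.9261

Series (B and C): 0.919000 × 0.780000 = 0.716820
Parallel (A and [0.716820]): 1 − (1 − 0.739000)(1 − 0.716820) = 0.9261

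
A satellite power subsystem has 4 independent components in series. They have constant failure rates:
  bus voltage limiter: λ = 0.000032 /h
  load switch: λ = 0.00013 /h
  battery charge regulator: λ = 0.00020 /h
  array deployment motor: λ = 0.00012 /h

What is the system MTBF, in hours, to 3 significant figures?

2070

Series of exponential components: λ_sys = Σ λ_i
λ_sys = 0.000032 + 0.00013 + 0.00020 + 0.00012 = 4.8200e-04 /h
MTBF = 1 / λ_sys = 2070 h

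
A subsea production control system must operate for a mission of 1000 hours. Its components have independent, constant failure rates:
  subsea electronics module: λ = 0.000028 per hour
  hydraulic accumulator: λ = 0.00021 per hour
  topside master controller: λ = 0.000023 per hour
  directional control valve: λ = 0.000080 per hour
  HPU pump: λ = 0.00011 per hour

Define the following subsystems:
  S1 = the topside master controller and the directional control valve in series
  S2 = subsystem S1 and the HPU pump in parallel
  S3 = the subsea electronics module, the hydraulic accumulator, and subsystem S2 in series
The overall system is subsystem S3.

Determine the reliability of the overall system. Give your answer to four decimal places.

R(subsea electronics module) = exp(−0.000028 × 1000) = 0.972388
R(hydraulic accumulator) = exp(−0.00021 × 1000) = 0.810584
R(topside master controller) = exp(−0.000023 × 1000) = 0.977262
R(directional control valve) = exp(−0.000080 × 1000) = 0.923116
R(HPU pump) = exp(−0.00011 × 1000) = 0.895834
Series (topside master controller and directional control valve): 0.977262 × 0.923116 = 0.902126
Parallel ([0.902126] and HPU pump): 1 − (1 − 0.902126)(1 − 0.895834) = 0.989805
Series (subsea electronics module, hydraulic accumulator, and [0.989805]): 0.972388 × 0.810584 × 0.989805 = 0.7802

0.7802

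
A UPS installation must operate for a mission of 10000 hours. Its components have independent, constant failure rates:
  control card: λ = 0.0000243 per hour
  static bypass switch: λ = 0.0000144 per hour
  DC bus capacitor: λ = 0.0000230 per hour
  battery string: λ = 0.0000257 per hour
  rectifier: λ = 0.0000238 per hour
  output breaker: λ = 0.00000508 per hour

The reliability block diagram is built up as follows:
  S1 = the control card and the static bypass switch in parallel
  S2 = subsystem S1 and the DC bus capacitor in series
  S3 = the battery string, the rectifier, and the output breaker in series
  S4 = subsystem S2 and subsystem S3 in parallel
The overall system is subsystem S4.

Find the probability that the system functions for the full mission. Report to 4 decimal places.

0.9039

R(control card) = exp(−0.0000243 × 10000) = 0.784272
R(static bypass switch) = exp(−0.0000144 × 10000) = 0.865888
R(DC bus capacitor) = exp(−0.0000230 × 10000) = 0.794534
R(battery string) = exp(−0.0000257 × 10000) = 0.773368
R(rectifier) = exp(−0.0000238 × 10000) = 0.788203
R(output breaker) = exp(−0.00000508 × 10000) = 0.950469
Parallel (control card and static bypass switch): 1 − (1 − 0.784272)(1 − 0.865888) = 0.971068
Series ([0.971068] and DC bus capacitor): 0.971068 × 0.794534 = 0.771547
Series (battery string, rectifier, and output breaker): 0.773368 × 0.788203 × 0.950469 = 0.579378
Parallel ([0.771547] and [0.579378]): 1 − (1 − 0.771547)(1 − 0.579378) = 0.9039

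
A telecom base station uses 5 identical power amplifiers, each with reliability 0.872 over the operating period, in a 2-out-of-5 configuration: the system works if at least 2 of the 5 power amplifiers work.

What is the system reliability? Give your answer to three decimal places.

R = Σ_{i=2}^{5} C(5,i) p^i (1−p)^{5−i} with p = 0.872
C(5,2)·0.872^2·0.128^3 = 0.01595
C(5,3)·0.872^3·0.128^2 = 0.10863
C(5,4)·0.872^4·0.128^1 = 0.37004
C(5,5)·0.872^5·0.128^0 = 0.50418
Sum = 0.999

0.999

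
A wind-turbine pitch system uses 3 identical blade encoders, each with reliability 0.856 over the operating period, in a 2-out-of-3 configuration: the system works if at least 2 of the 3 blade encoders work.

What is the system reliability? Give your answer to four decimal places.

0.9438

R = Σ_{i=2}^{3} C(3,i) p^i (1−p)^{3−i} with p = 0.856
C(3,2)·0.856^2·0.144^1 = 0.316542
C(3,3)·0.856^3·0.144^0 = 0.627222
Sum = 0.9438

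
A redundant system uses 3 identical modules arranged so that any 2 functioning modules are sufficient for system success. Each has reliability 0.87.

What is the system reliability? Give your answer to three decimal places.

0.954

R = Σ_{i=2}^{3} C(3,i) p^i (1−p)^{3−i} with p = 0.87
C(3,2)·0.87^2·0.13^1 = 0.29519
C(3,3)·0.87^3·0.13^0 = 0.65850
Sum = 0.954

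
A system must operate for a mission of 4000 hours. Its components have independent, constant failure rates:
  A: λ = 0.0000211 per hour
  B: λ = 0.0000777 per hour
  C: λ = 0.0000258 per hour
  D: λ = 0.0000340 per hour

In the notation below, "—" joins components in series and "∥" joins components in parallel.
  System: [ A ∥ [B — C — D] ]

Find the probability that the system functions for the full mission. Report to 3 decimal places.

R(A) = exp(−0.0000211 × 4000) = 0.91906
R(B) = exp(−0.0000777 × 4000) = 0.73286
R(C) = exp(−0.0000258 × 4000) = 0.90195
R(D) = exp(−0.0000340 × 4000) = 0.87284
Series (B, C, and D): 0.73286 × 0.90195 × 0.87284 = 0.57695
Parallel (A and [0.57695]): 1 − (1 − 0.91906)(1 − 0.57695) = 0.966

0.966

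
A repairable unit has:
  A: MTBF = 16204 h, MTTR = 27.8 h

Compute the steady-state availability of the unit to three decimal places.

0.998

A(A) = MTBF/(MTBF+MTTR) = 16204/(16204+27.8) = 0.998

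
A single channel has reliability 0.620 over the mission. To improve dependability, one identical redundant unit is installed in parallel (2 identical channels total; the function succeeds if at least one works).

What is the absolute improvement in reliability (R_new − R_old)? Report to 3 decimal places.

0.236

R_before = 0.620
R_after = 1 − (1 − 0.620)^2 = 0.856
ΔR = 0.856 − 0.620 = 0.236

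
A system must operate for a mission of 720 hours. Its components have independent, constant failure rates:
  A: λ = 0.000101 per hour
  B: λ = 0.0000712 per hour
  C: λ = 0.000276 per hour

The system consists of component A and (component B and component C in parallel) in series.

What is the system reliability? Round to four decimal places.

0.9215

R(A) = exp(−0.000101 × 720) = 0.929861
R(B) = exp(−0.0000712 × 720) = 0.950028
R(C) = exp(−0.000276 × 720) = 0.819779
Parallel (B and C): 1 − (1 − 0.950028)(1 − 0.819779) = 0.990994
Series (A and [0.990994]): 0.929861 × 0.990994 = 0.9215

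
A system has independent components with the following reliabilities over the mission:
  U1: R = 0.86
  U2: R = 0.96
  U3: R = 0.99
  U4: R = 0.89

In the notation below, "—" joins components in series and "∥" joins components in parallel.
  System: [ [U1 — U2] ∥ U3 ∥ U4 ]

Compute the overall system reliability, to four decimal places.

Series (U1 and U2): 0.860000 × 0.960000 = 0.825600
Parallel ([0.825600], U3, and U4): 1 − (1 − 0.825600)(1 − 0.990000)(1 − 0.890000) = 0.9998

0.9998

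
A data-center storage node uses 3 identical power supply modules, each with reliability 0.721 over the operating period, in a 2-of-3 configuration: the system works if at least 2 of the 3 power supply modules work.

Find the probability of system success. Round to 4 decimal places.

0.8099

R = Σ_{i=2}^{3} C(3,i) p^i (1−p)^{3−i} with p = 0.721
C(3,2)·0.721^2·0.279^1 = 0.435107
C(3,3)·0.721^3·0.279^0 = 0.374805
Sum = 0.8099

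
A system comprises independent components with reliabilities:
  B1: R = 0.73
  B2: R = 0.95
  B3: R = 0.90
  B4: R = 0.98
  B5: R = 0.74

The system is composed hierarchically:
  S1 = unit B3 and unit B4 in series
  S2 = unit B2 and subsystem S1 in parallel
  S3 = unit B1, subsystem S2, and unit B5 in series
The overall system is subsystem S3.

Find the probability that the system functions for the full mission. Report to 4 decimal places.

Series (B3 and B4): 0.900000 × 0.980000 = 0.882000
Parallel (B2 and [0.882000]): 1 − (1 − 0.950000)(1 − 0.882000) = 0.994100
Series (B1, [0.994100], and B5): 0.730000 × 0.994100 × 0.740000 = 0.5370

0.5370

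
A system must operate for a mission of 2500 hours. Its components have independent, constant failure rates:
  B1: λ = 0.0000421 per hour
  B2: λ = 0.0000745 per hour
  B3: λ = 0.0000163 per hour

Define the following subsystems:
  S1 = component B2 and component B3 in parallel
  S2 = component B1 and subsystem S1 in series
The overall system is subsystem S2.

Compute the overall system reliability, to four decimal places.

R(B1) = exp(−0.0000421 × 2500) = 0.900099
R(B2) = exp(−0.0000745 × 2500) = 0.830066
R(B3) = exp(−0.0000163 × 2500) = 0.960069
Parallel (B2 and B3): 1 − (1 − 0.830066)(1 − 0.960069) = 0.993214
Series (B1 and [0.993214]): 0.900099 × 0.993214 = 0.8940

0.8940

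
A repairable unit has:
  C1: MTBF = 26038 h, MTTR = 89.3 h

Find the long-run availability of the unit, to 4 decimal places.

0.9966

A(C1) = MTBF/(MTBF+MTTR) = 26038/(26038+89.3) = 0.9966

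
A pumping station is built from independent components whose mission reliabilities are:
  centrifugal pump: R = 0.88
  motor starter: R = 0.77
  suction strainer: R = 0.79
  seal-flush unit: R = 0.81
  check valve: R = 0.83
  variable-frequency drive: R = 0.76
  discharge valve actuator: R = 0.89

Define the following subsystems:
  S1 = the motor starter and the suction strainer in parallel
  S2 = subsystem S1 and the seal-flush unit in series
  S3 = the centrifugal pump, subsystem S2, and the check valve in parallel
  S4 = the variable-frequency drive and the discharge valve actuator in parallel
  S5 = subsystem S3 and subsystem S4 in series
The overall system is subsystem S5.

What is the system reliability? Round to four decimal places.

Parallel (motor starter and suction strainer): 1 − (1 − 0.770000)(1 − 0.790000) = 0.951700
Series ([0.951700] and seal-flush unit): 0.951700 × 0.810000 = 0.770877
Parallel (centrifugal pump, [0.770877], and check valve): 1 − (1 − 0.880000)(1 − 0.770877)(1 − 0.830000) = 0.995326
Parallel (variable-frequency drive and discharge valve actuator): 1 − (1 − 0.760000)(1 − 0.890000) = 0.973600
Series ([0.995326] and [0.973600]): 0.995326 × 0.973600 = 0.9690

0.9690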